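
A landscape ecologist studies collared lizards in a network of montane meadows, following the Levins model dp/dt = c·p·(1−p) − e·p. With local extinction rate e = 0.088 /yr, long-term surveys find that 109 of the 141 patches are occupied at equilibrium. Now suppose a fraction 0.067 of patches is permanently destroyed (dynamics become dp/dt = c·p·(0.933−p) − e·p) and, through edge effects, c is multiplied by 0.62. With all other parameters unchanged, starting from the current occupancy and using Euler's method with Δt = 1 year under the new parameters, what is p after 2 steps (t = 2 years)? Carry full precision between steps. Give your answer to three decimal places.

0.705

Observed p* = 109/141 = 0.77305.
Balance c(1−p*) = e gives c = e/(1 − 0.77305) = 0.088/0.22695 = 0.38775.
Starting from p₀ = 0.77305; update p ← p + (dp/dt)·Δt with the new parameters.
  1  |  dp/dt·Δt = -0.038302  |  p_1 = 0.734747
  2  |  dp/dt·Δt = -0.029639  |  p_2 = 0.705108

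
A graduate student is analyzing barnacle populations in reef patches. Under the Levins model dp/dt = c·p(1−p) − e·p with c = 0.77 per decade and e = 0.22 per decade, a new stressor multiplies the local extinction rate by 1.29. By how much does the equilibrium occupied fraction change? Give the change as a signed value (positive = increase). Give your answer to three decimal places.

Before: p* = 1 − 0.22/0.77 = 0.7143.
After the change, c = 0.77, e = 0.2838, so p* = 1 − 0.2838/0.77 = 0.6314.
Δp* = 0.6314 − 0.7143 = -0.0829.

-0.083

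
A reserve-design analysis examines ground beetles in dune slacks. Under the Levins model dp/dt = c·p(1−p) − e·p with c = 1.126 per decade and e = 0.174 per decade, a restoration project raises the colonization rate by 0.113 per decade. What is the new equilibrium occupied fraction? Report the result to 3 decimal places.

0.860

Before: p* = 1 − 0.174/1.126 = 0.8455.
After the change, c = 1.239, e = 0.174, so p* = 1 − 0.174/1.239 = 0.8596.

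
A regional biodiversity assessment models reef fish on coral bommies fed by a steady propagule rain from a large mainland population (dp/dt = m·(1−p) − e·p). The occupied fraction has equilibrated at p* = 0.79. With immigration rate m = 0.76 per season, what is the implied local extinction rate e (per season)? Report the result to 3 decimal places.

At equilibrium m(1−p*) = e·p*, so e = m(1−p*)/p*.
e = 0.76 × 0.2100 / 0.79 = 0.2020.

0.202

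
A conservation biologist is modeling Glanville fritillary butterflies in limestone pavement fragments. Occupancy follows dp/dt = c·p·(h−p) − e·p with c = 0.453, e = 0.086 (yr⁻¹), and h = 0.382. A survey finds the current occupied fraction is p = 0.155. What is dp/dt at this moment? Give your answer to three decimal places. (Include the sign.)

0.003

Colonization term: c·p·(h−p) = 0.453×0.155×0.2270 = 0.01594.
Extinction term: e·p = 0.01333.
dp/dt = 0.01594 − 0.01333 = 0.00261.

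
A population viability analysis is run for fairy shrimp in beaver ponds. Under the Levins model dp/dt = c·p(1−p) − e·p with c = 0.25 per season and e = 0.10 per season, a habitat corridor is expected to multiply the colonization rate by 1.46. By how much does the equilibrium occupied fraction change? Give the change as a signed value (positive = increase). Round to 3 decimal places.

0.126

Before: p* = 1 − 0.10/0.25 = 0.6000.
After the change, c = 0.365, e = 0.1, so p* = 1 − 0.1/0.365 = 0.7260.
Δp* = 0.7260 − 0.6000 = +0.1260.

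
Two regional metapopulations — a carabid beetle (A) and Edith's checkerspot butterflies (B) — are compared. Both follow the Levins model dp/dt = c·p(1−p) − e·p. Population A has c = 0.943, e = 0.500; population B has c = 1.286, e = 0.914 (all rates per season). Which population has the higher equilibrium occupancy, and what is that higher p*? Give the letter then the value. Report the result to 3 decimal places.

A: p*_A = 1 − 0.500/0.943 = 0.4698.
B: p*_B = 1 − 0.914/1.286 = 0.2893.
A is higher at 0.4698.

A, 0.470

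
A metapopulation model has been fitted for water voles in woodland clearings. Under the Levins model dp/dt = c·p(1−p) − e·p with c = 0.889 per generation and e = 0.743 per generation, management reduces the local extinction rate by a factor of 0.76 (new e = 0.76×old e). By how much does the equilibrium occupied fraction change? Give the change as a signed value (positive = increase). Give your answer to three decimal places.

Before: p* = 1 − 0.743/0.889 = 0.1642.
After the change, c = 0.889, e = 0.56468, so p* = 1 − 0.56468/0.889 = 0.3648.
Δp* = 0.3648 − 0.1642 = +0.2006.

0.201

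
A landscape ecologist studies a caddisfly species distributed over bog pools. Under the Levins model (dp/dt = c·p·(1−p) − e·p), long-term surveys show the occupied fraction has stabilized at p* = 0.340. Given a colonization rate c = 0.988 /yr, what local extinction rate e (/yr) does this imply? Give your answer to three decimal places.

At equilibrium c(1−p*) = e.
e = 0.988 × (1 − 0.340) = 0.988 × 0.6600 = 0.6521.

0.652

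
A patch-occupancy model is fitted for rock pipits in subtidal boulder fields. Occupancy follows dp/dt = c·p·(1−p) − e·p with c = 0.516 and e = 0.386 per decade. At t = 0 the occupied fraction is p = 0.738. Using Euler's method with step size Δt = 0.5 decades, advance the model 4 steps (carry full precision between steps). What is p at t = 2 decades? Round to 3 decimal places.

0.493

Update rule: p ← p + [c·p·(1−p) − e·p]·Δt with Δt = 0.5.
  1  |  dp/dt·Δt = -0.092548  |  p_1 = 0.645452
  2  |  dp/dt·Δt = -0.065531  |  p_2 = 0.579921
  3  |  dp/dt·Δt = -0.049073  |  p_3 = 0.530849
  4  |  dp/dt·Δt = -0.038199  |  p_4 = 0.492649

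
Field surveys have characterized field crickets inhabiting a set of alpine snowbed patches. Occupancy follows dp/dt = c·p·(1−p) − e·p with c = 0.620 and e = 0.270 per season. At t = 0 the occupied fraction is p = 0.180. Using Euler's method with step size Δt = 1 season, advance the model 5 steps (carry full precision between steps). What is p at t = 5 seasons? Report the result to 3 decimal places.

Update rule: p ← p + [c·p·(1−p) − e·p]·Δt with Δt = 1.
step 1: Δp = +0.04291, p = 0.22291
step 2: Δp = +0.04721, p = 0.27012
step 3: Δp = +0.04930, p = 0.31943
step 4: Δp = +0.04854, p = 0.36797
step 5: Δp = +0.04484, p = 0.41281

0.413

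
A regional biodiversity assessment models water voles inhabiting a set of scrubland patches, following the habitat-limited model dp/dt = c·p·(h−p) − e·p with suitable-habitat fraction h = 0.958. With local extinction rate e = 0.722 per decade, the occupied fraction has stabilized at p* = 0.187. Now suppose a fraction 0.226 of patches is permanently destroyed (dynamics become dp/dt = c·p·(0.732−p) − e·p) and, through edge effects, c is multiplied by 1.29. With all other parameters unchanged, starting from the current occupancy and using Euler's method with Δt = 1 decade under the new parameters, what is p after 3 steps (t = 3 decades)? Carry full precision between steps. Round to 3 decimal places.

0.160

Balance c(h−p*) = e gives c = e/(0.958 − 0.18700) = 0.722/0.77100 = 0.93645.
Starting from p₀ = 0.18700; update p ← p + (dp/dt)·Δt with the new parameters.
t = 1: p = 0.18700 + (-0.01190) = 0.17510
t = 2: p = 0.17510 + (-0.00862) = 0.16648
t = 3: p = 0.16648 + (-0.00647) = 0.16001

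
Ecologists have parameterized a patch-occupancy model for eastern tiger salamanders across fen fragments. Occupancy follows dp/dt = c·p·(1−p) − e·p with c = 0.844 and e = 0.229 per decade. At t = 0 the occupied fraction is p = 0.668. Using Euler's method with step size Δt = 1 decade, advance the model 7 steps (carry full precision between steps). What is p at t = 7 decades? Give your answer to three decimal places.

0.729

Update rule: p ← p + [c·p·(1−p) − e·p]·Δt with Δt = 1.
  1  |  dp/dt·Δt = +0.034207  |  p_1 = 0.702207
  2  |  dp/dt·Δt = +0.015685  |  p_2 = 0.717892
  3  |  dp/dt·Δt = +0.006532  |  p_3 = 0.724424
  4  |  dp/dt·Δt = +0.002598  |  p_4 = 0.727022
  5  |  dp/dt·Δt = +0.001013  |  p_5 = 0.728035
  6  |  dp/dt·Δt = +0.000392  |  p_6 = 0.728427
  7  |  dp/dt·Δt = +0.000151  |  p_7 = 0.728578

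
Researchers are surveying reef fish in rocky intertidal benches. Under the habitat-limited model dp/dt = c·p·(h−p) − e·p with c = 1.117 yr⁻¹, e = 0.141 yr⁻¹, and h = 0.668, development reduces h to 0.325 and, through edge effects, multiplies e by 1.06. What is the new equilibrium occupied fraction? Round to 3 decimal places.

Before: p* = h − e/c = 0.668 − 0.141/1.117 = 0.668 − 0.1262 = 0.5418.
After: c = 1.117, e = 0.14946, h = 0.325; p* = 0.325 − 0.14946/1.117 = 0.1912.

0.191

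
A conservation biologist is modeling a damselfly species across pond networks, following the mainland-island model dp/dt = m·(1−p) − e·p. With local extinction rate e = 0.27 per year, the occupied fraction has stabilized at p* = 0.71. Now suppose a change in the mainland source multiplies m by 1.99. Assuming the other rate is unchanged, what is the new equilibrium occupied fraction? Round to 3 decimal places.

Balance m(1−p*) = e·p* gives m = e·p*/(1−p*) = 0.27×0.71000/0.29000 = 0.66103.
New p* = m/(m+e) = 1.31545/(1.31545+0.27000) = 0.82970.

0.830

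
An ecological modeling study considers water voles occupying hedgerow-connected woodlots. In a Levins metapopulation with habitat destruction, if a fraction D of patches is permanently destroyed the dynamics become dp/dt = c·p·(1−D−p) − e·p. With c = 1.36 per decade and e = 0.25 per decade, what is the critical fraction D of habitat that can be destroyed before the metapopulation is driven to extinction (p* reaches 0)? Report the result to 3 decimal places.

The nontrivial equilibrium is p* = (1−D) − e/c; extinction occurs when this hits zero.
So D_crit = 1 − e/c = 1 − 0.25/1.36 = 1 − 0.1838 = 0.8162.
This equals the undisturbed p*, a classic result of Lande's extension.

0.816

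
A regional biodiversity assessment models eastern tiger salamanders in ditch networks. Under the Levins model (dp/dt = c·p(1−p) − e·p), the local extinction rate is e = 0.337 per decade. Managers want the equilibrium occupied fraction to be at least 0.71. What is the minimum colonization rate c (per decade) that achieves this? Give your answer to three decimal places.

1.162

p* = 1 − e/c ≥ 0.71 requires e/c ≤ 0.2900, i.e. c ≥ e/0.2900.
c_min = 0.337/0.2900 = 1.1621.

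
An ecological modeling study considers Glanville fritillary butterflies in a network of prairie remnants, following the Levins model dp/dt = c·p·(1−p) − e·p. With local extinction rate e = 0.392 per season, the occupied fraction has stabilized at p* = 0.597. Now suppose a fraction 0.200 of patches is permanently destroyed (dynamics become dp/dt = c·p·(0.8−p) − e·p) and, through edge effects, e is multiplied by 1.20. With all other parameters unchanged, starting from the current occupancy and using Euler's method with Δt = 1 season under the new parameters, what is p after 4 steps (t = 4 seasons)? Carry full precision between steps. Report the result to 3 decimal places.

Balance c(1−p*) = e gives c = e/(1 − 0.59700) = 0.392/0.40300 = 0.97270.
Starting from p₀ = 0.59700; update p ← p + (dp/dt)·Δt with the new parameters.
step 1: Δp = -0.16295, p = 0.43405
step 2: Δp = -0.04967, p = 0.38438
step 3: Δp = -0.02542, p = 0.35896
step 4: Δp = -0.01486, p = 0.34410

0.344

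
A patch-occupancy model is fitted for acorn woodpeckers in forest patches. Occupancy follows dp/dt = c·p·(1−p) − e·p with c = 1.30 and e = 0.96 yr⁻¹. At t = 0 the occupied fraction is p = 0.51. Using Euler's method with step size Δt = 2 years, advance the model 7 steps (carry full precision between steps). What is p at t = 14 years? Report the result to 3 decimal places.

Update rule: p ← p + [c·p·(1−p) − e·p]·Δt with Δt = 2.
step 1: Δp = -0.32946, p = 0.18054
step 2: Δp = +0.03802, p = 0.21856
step 3: Δp = +0.02442, p = 0.24298
step 4: Δp = +0.01172, p = 0.25471
step 5: Δp = +0.00452, p = 0.25923
step 6: Δp = +0.00156, p = 0.26079
step 7: Δp = +0.00051, p = 0.26130

0.261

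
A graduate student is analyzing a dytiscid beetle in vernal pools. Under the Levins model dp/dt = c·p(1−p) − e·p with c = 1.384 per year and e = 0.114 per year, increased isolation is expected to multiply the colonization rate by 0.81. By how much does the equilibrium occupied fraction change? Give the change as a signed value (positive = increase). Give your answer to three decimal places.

-0.019

Before: p* = 1 − 0.114/1.384 = 0.9176.
After the change, c = 1.12104, e = 0.114, so p* = 1 − 0.114/1.12104 = 0.8983.
Δp* = 0.8983 − 0.9176 = -0.0193.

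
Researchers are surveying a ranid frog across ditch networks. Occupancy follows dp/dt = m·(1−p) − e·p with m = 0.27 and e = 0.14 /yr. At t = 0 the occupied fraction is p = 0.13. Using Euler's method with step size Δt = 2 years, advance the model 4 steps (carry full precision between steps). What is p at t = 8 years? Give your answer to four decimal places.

0.6580

Update rule: p ← p + [m·(1−p) − e·p]·Δt with Δt = 2.
p: 0.13000 → 0.56340  (Δp = +0.43340)
p: 0.56340 → 0.64141  (Δp = +0.07801)
p: 0.64141 → 0.65545  (Δp = +0.01404)
p: 0.65545 → 0.65798  (Δp = +0.00253)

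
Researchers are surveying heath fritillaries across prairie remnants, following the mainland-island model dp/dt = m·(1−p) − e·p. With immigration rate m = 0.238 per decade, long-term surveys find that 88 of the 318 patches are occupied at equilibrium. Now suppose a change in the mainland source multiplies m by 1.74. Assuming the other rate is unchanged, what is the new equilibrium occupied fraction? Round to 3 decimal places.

0.400

Observed p* = 88/318 = 0.27673.
Balance m(1−p*) = e·p* gives e = m(1−p*)/p* = 0.238×0.72327/0.27673 = 0.62204.
New p* = m/(m+e) = 0.41412/(0.41412+0.62204) = 0.39967.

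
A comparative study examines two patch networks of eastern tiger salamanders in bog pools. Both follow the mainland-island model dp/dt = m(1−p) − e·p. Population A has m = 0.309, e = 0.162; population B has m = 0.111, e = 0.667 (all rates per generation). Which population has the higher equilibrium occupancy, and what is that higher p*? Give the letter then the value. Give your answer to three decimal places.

A: p*_A = m/(m+e) = 0.309/0.4710 = 0.6561.
B: p*_B = 0.111/0.7780 = 0.1427.
A is higher at 0.6561.

A, 0.656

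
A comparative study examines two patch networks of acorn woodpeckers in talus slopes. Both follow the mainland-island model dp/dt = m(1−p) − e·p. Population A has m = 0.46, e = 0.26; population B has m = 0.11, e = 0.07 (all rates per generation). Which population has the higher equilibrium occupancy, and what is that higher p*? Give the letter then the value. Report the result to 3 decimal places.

A, 0.639

A: p*_A = m/(m+e) = 0.46/0.7200 = 0.6389.
B: p*_B = 0.11/0.1800 = 0.6111.
A is higher at 0.6389.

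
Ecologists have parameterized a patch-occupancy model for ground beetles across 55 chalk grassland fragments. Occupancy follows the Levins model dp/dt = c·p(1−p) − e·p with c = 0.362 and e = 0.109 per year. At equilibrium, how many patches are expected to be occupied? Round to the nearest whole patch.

p* = 1 − e/c = 1 − 0.109/0.362 = 0.6989.
Expected occupied patches = N × p* = 55 × 0.6989 = 38.44 ≈ 38.

38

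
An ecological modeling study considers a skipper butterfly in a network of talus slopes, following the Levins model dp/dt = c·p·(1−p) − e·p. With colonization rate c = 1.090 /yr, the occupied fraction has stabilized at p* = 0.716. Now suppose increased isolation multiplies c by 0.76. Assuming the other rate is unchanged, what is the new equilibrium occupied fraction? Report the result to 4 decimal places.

0.6263

Balance c(1−p*) = e gives e = 1.090×(1 − 0.71600) = 0.30956.
New p* = 1 − e/c = 1 − 0.30956/0.82840 = 0.62632.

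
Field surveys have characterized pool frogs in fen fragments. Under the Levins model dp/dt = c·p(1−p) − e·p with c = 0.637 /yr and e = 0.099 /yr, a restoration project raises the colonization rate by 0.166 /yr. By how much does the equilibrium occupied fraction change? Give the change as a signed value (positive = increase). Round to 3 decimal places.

0.032

Before: p* = 1 − 0.099/0.637 = 0.8446.
After the change, c = 0.803, e = 0.099, so p* = 1 − 0.099/0.803 = 0.8767.
Δp* = 0.8767 − 0.8446 = +0.0321.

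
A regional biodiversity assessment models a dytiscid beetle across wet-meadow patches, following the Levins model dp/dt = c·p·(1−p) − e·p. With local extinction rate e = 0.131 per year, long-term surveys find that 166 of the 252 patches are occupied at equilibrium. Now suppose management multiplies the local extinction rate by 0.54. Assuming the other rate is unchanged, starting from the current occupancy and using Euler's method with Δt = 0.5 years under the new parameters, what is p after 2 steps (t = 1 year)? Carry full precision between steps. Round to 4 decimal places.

Observed p* = 166/252 = 0.65873.
Balance c(1−p*) = e gives c = e/(1 − 0.65873) = 0.131/0.34127 = 0.38386.
Starting from p₀ = 0.65873; update p ← p + (dp/dt)·Δt with the new parameters.
step 1: Δp = +0.01985, p = 0.67858
step 2: Δp = +0.01786, p = 0.69644

0.6964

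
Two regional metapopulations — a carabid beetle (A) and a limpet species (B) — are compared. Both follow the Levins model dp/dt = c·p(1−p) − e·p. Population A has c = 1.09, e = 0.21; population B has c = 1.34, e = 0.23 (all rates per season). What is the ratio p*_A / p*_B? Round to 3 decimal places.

0.975

A: p*_A = 1 − 0.21/1.09 = 0.8073.
B: p*_B = 1 − 0.23/1.34 = 0.8284.
p*_A / p*_B = 0.8073/0.8284 = 0.9746.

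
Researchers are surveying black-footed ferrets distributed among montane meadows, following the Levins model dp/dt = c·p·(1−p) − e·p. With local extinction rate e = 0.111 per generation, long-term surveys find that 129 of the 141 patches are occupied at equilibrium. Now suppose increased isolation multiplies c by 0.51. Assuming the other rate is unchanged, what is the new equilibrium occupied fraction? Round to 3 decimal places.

0.833

Observed p* = 129/141 = 0.91489.
Balance c(1−p*) = e gives c = e/(1 − 0.91489) = 0.111/0.08511 = 1.30419.
New p* = 1 − e/c = 1 − 0.11100/0.66514 = 0.83312.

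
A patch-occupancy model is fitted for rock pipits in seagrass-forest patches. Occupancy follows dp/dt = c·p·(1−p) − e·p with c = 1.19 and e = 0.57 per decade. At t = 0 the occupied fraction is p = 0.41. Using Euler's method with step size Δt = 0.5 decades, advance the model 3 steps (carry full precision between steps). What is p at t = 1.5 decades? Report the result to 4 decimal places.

Update rule: p ← p + [c·p·(1−p) − e·p]·Δt with Δt = 0.5.
step 1: Δp = +0.02708, p = 0.43708
step 2: Δp = +0.02183, p = 0.45891
step 3: Δp = +0.01696, p = 0.47586

0.4759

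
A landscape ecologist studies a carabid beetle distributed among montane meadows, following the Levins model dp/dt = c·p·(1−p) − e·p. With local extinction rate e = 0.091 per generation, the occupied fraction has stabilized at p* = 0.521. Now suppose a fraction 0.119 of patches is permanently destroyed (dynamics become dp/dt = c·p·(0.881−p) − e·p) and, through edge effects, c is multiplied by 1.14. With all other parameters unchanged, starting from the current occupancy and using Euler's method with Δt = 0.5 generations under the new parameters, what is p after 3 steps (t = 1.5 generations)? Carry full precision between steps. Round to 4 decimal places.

Balance c(1−p*) = e gives c = e/(1 − 0.52100) = 0.091/0.47900 = 0.18998.
Starting from p₀ = 0.52100; update p ← p + (dp/dt)·Δt with the new parameters.
t = 0.5: p = 0.52100 + (-0.00339) = 0.51761
t = 1: p = 0.51761 + (-0.00318) = 0.51442
t = 1.5: p = 0.51442 + (-0.00299) = 0.51144

0.5114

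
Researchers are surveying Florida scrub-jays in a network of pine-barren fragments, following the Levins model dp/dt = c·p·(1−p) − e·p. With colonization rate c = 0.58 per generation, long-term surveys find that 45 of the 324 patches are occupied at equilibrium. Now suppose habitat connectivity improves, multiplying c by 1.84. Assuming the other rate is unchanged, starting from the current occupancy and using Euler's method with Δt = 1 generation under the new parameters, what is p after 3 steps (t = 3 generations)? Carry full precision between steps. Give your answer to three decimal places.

0.343

Observed p* = 45/324 = 0.13889.
Balance c(1−p*) = e gives e = 0.58×(1 − 0.13889) = 0.49944.
Starting from p₀ = 0.13889; update p ← p + (dp/dt)·Δt with the new parameters.
t = 1: p = 0.13889 + (+0.05827) = 0.19716
t = 2: p = 0.19716 + (+0.07045) = 0.26761
t = 3: p = 0.26761 + (+0.07551) = 0.34312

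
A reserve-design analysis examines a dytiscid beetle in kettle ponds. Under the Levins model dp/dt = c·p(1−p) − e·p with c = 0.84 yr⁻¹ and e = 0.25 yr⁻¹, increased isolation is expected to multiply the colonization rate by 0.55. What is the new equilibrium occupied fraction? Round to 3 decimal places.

0.459

Before: p* = 1 − 0.25/0.84 = 0.7024.
After the change, c = 0.462, e = 0.25, so p* = 1 − 0.25/0.462 = 0.4589.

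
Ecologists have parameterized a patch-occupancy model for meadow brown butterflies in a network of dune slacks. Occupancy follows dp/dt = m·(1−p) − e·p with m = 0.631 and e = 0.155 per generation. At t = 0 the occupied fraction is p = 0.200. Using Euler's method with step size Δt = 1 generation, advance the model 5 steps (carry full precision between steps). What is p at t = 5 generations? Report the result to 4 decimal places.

Update rule: p ← p + [m·(1−p) − e·p]·Δt with Δt = 1.
  1  |  dp/dt·Δt = +0.473800  |  p_1 = 0.673800
  2  |  dp/dt·Δt = +0.101393  |  p_2 = 0.775193
  3  |  dp/dt·Δt = +0.021698  |  p_3 = 0.796891
  4  |  dp/dt·Δt = +0.004643  |  p_4 = 0.801535
  5  |  dp/dt·Δt = +0.000994  |  p_5 = 0.802528

0.8025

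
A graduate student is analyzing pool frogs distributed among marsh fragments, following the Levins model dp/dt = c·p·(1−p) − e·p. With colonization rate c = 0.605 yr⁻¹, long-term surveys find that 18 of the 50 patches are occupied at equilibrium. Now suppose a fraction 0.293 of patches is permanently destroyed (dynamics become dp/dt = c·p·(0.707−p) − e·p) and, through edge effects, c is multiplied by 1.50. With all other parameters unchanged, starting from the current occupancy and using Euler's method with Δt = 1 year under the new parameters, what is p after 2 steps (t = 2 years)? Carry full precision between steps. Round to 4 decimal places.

Observed p* = 18/50 = 0.36000.
Balance c(1−p*) = e gives e = 0.605×(1 − 0.36000) = 0.38720.
Starting from p₀ = 0.36000; update p ← p + (dp/dt)·Δt with the new parameters.
  1  |  dp/dt·Δt = -0.026027  |  p_1 = 0.333973
  2  |  dp/dt·Δt = -0.016257  |  p_2 = 0.317716

0.3177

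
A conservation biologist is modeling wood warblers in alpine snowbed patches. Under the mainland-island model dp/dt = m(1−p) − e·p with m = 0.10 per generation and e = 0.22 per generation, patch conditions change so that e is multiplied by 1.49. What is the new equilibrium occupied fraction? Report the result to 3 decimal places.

Before: p* = 0.10/(0.10+0.22) = 0.3125.
After: m = 0.1, e = 0.3278; p* = 0.1/0.4278 = 0.2338.

0.234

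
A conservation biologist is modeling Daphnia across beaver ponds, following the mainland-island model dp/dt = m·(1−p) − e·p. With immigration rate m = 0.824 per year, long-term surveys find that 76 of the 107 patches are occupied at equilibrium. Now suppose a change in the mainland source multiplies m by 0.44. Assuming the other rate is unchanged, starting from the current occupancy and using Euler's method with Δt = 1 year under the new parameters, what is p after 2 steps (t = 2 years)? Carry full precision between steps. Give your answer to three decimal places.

Observed p* = 76/107 = 0.71028.
Balance m(1−p*) = e·p* gives e = m(1−p*)/p* = 0.824×0.28972/0.71028 = 0.33611.
Starting from p₀ = 0.71028; update p ← p + (dp/dt)·Δt with the new parameters.
p: 0.71028 → 0.57659  (Δp = -0.13369)
p: 0.57659 → 0.53631  (Δp = -0.04028)

0.536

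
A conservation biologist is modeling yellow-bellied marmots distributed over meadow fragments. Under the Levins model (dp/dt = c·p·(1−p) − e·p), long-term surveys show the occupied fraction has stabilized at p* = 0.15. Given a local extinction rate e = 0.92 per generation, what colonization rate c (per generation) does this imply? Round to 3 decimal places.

1.082

At equilibrium c(1−p*) = e, so c = e/(1−p*).
c = 0.92/(1 − 0.15) = 0.92/0.8500 = 1.0824.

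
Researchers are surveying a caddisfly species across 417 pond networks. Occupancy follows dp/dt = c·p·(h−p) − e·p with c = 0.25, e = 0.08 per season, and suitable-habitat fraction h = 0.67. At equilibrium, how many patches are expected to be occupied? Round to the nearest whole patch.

p* = h − e/c = 0.67 − 0.3200 = 0.3500.
Expected occupied patches = N × p* = 417 × 0.3500 = 145.95 ≈ 146.

146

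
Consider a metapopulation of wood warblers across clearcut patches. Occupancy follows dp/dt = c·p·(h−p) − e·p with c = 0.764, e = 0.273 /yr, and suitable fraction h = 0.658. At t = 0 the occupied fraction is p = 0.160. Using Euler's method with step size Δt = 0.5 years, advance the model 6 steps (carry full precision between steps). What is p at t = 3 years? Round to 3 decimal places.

0.209

Update rule: p ← p + [c·p·(h−p) − e·p]·Δt with Δt = 0.5.
step 1: Δp = +0.00860, p = 0.16860
step 2: Δp = +0.00851, p = 0.17710
step 3: Δp = +0.00836, p = 0.18546
step 4: Δp = +0.00816, p = 0.19363
step 5: Δp = +0.00792, p = 0.20154
step 6: Δp = +0.00763, p = 0.20917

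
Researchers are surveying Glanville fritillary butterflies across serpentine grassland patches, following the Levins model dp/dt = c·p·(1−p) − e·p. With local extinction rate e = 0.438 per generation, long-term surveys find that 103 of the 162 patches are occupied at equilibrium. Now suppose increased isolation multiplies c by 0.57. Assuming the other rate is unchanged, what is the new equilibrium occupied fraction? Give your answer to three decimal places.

0.361

Observed p* = 103/162 = 0.63580.
Balance c(1−p*) = e gives c = e/(1 − 0.63580) = 0.438/0.36420 = 1.20264.
New p* = 1 − e/c = 1 − 0.43800/0.68550 = 0.36105.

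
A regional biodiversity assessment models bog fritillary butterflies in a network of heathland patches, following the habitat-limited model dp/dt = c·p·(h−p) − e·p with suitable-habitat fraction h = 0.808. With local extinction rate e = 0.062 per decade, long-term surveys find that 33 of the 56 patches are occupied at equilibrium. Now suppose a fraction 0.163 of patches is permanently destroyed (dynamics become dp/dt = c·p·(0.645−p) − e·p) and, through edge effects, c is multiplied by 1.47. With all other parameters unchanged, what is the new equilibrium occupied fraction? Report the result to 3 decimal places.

Observed p* = 33/56 = 0.58929.
Balance c(h−p*) = e gives c = e/(0.808 − 0.58929) = 0.062/0.21871 = 0.28348.
New p* = 0.645 − e/c = 0.645 − 0.06200/0.41672 = 0.49622.

0.496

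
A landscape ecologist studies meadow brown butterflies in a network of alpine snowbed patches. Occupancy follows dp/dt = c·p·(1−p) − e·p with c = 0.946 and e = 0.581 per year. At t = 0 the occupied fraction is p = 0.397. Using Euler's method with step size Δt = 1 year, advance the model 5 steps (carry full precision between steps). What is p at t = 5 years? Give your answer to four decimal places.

0.3869

Update rule: p ← p + [c·p·(1−p) − e·p]·Δt with Δt = 1.
t = 1: p = 0.39700 + (-0.00419) = 0.39281
t = 2: p = 0.39281 + (-0.00259) = 0.39022
t = 3: p = 0.39022 + (-0.00162) = 0.38860
t = 4: p = 0.38860 + (-0.00102) = 0.38758
t = 5: p = 0.38758 + (-0.00064) = 0.38694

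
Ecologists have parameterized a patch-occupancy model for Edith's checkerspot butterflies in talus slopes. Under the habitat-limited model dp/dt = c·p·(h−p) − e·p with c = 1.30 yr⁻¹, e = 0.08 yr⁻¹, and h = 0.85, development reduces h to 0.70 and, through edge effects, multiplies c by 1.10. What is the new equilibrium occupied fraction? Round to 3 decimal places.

0.644

Before: p* = h − e/c = 0.85 − 0.08/1.30 = 0.85 − 0.0615 = 0.7885.
After: c = 1.43, e = 0.08, h = 0.70; p* = 0.70 − 0.08/1.43 = 0.6441.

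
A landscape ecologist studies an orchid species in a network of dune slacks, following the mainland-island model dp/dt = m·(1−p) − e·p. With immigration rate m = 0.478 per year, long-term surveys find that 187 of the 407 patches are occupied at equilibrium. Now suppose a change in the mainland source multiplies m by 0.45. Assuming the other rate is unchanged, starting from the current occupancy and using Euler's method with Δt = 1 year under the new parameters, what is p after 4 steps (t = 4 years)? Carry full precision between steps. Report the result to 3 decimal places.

Observed p* = 187/407 = 0.45946.
Balance m(1−p*) = e·p* gives e = m(1−p*)/p* = 0.478×0.54054/0.45946 = 0.56235.
Starting from p₀ = 0.45946; update p ← p + (dp/dt)·Δt with the new parameters.
step 1: Δp = -0.14211, p = 0.31735
step 2: Δp = -0.03163, p = 0.28573
step 3: Δp = -0.00704, p = 0.27869
step 4: Δp = -0.00157, p = 0.27712

0.277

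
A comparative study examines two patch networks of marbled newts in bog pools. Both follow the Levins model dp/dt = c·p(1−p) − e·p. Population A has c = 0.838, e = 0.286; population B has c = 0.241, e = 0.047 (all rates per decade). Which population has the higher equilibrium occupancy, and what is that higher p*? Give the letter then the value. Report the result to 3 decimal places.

A: p*_A = 1 − 0.286/0.838 = 0.6587.
B: p*_B = 1 − 0.047/0.241 = 0.8050.
B is higher at 0.8050.

B, 0.805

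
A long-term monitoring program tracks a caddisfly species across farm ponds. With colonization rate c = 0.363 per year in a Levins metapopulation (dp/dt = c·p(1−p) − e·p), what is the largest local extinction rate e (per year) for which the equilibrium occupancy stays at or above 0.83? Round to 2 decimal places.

0.06

1 − e/c ≥ 0.83 ⇒ e ≤ c(1 − 0.83) = 0.363 × 0.1700.
e_max = 0.0617.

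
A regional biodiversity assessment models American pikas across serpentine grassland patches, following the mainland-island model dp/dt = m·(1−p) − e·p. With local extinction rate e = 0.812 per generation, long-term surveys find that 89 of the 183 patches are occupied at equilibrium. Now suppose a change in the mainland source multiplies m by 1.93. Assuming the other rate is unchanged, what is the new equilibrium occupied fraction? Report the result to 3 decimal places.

0.646

Observed p* = 89/183 = 0.48634.
Balance m(1−p*) = e·p* gives m = e·p*/(1−p*) = 0.812×0.48634/0.51366 = 0.76881.
New p* = m/(m+e) = 1.48380/(1.48380+0.81200) = 0.64631.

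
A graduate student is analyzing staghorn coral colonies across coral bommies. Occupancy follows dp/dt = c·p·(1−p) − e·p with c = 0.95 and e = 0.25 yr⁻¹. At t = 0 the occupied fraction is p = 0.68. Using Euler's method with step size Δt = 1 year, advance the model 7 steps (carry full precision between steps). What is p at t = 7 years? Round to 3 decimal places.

0.737

Update rule: p ← p + [c·p·(1−p) − e·p]·Δt with Δt = 1.
p: 0.68000 → 0.71672  (Δp = +0.03672)
p: 0.71672 → 0.73042  (Δp = +0.01370)
p: 0.73042 → 0.73488  (Δp = +0.00446)
p: 0.73488 → 0.73625  (Δp = +0.00137)
p: 0.73625 → 0.73666  (Δp = +0.00042)
p: 0.73666 → 0.73679  (Δp = +0.00012)
p: 0.73679 → 0.73683  (Δp = +0.00004)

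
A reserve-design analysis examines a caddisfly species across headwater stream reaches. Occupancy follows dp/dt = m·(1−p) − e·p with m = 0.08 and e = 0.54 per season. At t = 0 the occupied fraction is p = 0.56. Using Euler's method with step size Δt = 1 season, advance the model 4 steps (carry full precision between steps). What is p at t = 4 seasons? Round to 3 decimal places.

0.138

Update rule: p ← p + [m·(1−p) − e·p]·Δt with Δt = 1.
p: 0.56000 → 0.29280  (Δp = -0.26720)
p: 0.29280 → 0.19126  (Δp = -0.10154)
p: 0.19126 → 0.15268  (Δp = -0.03858)
p: 0.15268 → 0.13802  (Δp = -0.01466)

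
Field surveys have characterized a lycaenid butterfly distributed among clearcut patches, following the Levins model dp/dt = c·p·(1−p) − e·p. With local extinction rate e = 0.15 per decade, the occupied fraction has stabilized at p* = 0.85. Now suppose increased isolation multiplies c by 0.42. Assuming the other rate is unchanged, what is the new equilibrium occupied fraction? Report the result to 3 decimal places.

Balance c(1−p*) = e gives c = e/(1 − 0.85000) = 0.15/0.15000 = 1.00000.
New p* = 1 − e/c = 1 − 0.15000/0.42000 = 0.64286.

0.643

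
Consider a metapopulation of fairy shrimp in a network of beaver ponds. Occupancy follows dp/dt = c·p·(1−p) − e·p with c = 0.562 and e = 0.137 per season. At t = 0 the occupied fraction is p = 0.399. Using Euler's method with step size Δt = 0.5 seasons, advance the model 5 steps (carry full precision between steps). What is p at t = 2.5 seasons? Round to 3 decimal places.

0.582

Update rule: p ← p + [c·p·(1−p) − e·p]·Δt with Δt = 0.5.
step 1: Δp = +0.04005, p = 0.43905
step 2: Δp = +0.03913, p = 0.47818
step 3: Δp = +0.03736, p = 0.51554
step 4: Δp = +0.03487, p = 0.55041
step 5: Δp = +0.03183, p = 0.58224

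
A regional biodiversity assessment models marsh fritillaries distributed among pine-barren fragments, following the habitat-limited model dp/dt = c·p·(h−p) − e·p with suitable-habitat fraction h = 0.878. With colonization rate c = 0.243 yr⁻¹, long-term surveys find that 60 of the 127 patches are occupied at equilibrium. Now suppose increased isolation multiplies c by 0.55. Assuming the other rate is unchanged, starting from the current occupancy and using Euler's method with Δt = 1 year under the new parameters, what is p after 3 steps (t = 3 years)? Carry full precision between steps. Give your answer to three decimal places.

Observed p* = 60/127 = 0.47244.
Balance c(h−p*) = e gives e = 0.243×(0.878 − 0.47244) = 0.09855.
Starting from p₀ = 0.47244; update p ← p + (dp/dt)·Δt with the new parameters.
  1  |  dp/dt·Δt = -0.020952  |  p_1 = 0.451489
  2  |  dp/dt·Δt = -0.018758  |  p_2 = 0.432731
  3  |  dp/dt·Δt = -0.016894  |  p_3 = 0.415837

0.416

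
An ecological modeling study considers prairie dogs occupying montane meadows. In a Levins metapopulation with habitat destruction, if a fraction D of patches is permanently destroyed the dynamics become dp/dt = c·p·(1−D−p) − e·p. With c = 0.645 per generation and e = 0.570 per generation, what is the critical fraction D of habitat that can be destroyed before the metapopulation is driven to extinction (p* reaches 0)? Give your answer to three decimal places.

0.116

The nontrivial equilibrium is p* = (1−D) − e/c; extinction occurs when this hits zero.
So D_crit = 1 − e/c = 1 − 0.570/0.645 = 1 − 0.8837 = 0.1163.
This equals the undisturbed p*, a classic result of Lande's extension.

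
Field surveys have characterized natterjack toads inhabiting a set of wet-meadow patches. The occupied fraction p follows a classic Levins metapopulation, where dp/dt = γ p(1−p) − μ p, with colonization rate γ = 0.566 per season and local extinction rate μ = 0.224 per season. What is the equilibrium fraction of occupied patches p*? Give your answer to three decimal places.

0.604

Setting dp/dt = 0 and dividing through by p* gives γ·(1−p*) = μ.
So p* = 1 − μ/γ = 1 − 0.224/0.566 = 1 − 0.3958 = 0.6042.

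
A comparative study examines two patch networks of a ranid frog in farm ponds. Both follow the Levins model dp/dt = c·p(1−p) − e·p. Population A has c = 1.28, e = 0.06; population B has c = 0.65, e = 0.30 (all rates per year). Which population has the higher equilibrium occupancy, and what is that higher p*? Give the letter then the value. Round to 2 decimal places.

A: p*_A = 1 − 0.06/1.28 = 0.9531.
B: p*_B = 1 − 0.30/0.65 = 0.5385.
A is higher at 0.9531.

A, 0.95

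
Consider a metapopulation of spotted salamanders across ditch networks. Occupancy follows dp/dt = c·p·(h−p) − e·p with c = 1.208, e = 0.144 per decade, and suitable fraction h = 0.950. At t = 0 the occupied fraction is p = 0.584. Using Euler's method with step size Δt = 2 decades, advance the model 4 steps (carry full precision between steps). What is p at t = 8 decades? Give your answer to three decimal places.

0.722

Update rule: p ← p + [c·p·(h−p) − e·p]·Δt with Δt = 2.
  1  |  dp/dt·Δt = +0.348214  |  p_1 = 0.932214
  2  |  dp/dt·Δt = -0.228418  |  p_2 = 0.703795
  3  |  dp/dt·Δt = +0.215946  |  p_3 = 0.919741
  4  |  dp/dt·Δt = -0.197648  |  p_4 = 0.722094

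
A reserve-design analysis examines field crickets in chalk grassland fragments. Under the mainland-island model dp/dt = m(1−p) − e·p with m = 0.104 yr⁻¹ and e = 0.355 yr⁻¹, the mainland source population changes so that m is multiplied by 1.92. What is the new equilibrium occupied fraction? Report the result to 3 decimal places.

0.360

Before: p* = 0.104/(0.104+0.355) = 0.2266.
After: m = 0.19968, e = 0.355; p* = 0.19968/0.5547 = 0.3600.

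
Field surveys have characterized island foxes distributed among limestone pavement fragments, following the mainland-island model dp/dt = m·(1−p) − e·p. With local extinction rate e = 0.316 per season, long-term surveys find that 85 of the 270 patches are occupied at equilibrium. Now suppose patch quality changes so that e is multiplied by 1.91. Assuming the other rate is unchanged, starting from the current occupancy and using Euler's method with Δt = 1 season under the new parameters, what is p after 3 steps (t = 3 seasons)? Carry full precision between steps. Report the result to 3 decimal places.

0.196

Observed p* = 85/270 = 0.31481.
Balance m(1−p*) = e·p* gives m = e·p*/(1−p*) = 0.316×0.31481/0.68519 = 0.14519.
Starting from p₀ = 0.31481; update p ← p + (dp/dt)·Δt with the new parameters.
t = 1: p = 0.31481 + (-0.09053) = 0.22429
t = 2: p = 0.22429 + (-0.02275) = 0.20154
t = 3: p = 0.20154 + (-0.00571) = 0.19583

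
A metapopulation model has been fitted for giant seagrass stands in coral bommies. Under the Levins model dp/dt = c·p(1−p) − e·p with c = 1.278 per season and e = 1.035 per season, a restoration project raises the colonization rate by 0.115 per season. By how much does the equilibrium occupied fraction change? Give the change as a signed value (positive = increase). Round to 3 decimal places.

0.067

Before: p* = 1 − 1.035/1.278 = 0.1901.
After the change, c = 1.393, e = 1.035, so p* = 1 − 1.035/1.393 = 0.2570.
Δp* = 0.2570 − 0.1901 = +0.0669.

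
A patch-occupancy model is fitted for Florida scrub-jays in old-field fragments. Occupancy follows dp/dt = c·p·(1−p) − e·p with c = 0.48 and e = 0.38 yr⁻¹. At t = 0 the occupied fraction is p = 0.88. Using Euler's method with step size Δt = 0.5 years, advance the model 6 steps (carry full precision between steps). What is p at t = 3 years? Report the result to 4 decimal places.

Update rule: p ← p + [c·p·(1−p) − e·p]·Δt with Δt = 0.5.
  1  |  dp/dt·Δt = -0.141856  |  p_1 = 0.738144
  2  |  dp/dt·Δt = -0.093858  |  p_2 = 0.644286
  3  |  dp/dt·Δt = -0.067411  |  p_3 = 0.576875
  4  |  dp/dt·Δt = -0.051025  |  p_4 = 0.525850
  5  |  dp/dt·Δt = -0.040072  |  p_5 = 0.485778
  6  |  dp/dt·Δt = -0.032346  |  p_6 = 0.453432

0.4534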